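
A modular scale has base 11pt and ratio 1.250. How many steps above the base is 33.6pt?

5

1.250ⁿ = 33.6 / 11 = 3.0545
n = ln(3.0545) / ln(1.250) = 1.1166 / 0.2231 ≈ 5.00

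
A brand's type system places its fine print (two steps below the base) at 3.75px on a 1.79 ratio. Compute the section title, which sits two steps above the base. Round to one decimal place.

The gap is 2 − (-2) = 4 steps, so the factor is 1.79^4.
3.75 × 1.79⁴ = 3.75 × 10.26626 ≈ 38.498

38.5px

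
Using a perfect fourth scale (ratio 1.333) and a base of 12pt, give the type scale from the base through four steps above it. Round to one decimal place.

Step 0: 12pt
Step 1: 12.0 × 1.333 = 16.0
Step 2: 12.0 × 1.333² = 21.3
Step 3: 12.0 × 1.333³ = 28.4
Step 4: 12.0 × 1.333⁴ = 37.9

12.0pt, 16.0pt, 21.3pt, 28.4pt, 37.9pt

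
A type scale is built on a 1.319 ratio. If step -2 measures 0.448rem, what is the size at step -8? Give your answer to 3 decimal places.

0.085rem

0.448 ÷ 1.319⁶ = 0.448 ÷ 5.26585 ≈ 0.085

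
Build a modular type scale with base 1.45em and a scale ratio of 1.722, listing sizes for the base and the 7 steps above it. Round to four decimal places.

Step 0: 1.45em
Step 1: 1.45 × 1.722 = 2.4969
Step 2: 1.45 × 1.722² = 4.2997
Step 3: 1.45 × 1.722³ = 7.4040
Step 4: 1.45 × 1.722⁴ = 12.7497
Step 5: 1.45 × 1.722⁵ = 21.9550
Step 6: 1.45 × 1.722⁶ = 37.8065
Step 7: 1.45 × 1.722⁷ = 65.1029

1.4500em, 2.4969em, 4.2997em, 7.4040em, 12.7497em, 21.9550em, 37.8065em, 65.1029em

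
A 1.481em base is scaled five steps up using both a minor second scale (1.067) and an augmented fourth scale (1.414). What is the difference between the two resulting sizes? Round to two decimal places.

6.32em

Minor second: 1.481 × 1.067⁵ = 2.0482em
Augmented fourth: 1.481 × 1.414⁵ = 8.3715em
Difference: 8.3715 − 2.0482 = 6.3233em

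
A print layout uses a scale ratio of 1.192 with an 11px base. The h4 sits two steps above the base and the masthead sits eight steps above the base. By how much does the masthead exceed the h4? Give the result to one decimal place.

Step 2: 11.0 × 1.192² = 15.630px
Step 8: 11.0 × 1.192⁸ = 44.834px
Difference: 44.834 − 15.630 = 29.204px

29.2px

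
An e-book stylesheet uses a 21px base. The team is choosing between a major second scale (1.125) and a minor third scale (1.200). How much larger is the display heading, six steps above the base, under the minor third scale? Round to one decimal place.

20.1px

Major second: 21.0 × 1.125⁶ = 42.573px
Minor third: 21.0 × 1.200⁶ = 62.706px
Difference: 62.706 − 42.573 = 20.133px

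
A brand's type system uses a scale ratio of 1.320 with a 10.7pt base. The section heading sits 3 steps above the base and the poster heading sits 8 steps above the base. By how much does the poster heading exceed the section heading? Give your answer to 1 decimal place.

Step 3: 10.7 × 1.320³ = 24.610pt
Step 8: 10.7 × 1.320⁸ = 98.622pt
Difference: 98.622 − 24.610 = 74.012pt

74.0pt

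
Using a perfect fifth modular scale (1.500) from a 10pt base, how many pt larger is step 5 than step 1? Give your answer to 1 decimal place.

60.9pt

Step 1: 10.0 × 1.500 = 15.000pt
Step 5: 10.0 × 1.500⁵ = 75.938pt
Difference: 75.938 − 15.000 = 60.938pt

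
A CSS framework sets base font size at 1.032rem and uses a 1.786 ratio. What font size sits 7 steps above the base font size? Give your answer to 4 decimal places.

59.8205rem

Every step multiplies by the scale ratio.
1.032 × 1.786⁷ = 1.032 × 57.96558 ≈ 59.8205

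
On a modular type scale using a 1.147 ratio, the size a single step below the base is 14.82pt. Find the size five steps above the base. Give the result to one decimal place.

33.7pt

14.82 × 1.147⁶ = 14.82 × 2.27709 ≈ 33.746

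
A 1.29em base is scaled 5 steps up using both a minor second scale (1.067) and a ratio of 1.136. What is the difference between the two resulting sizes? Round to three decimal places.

0.656em

Minor second: 1.29 × 1.067⁵ = 1.78407em
At 1.136: 1.29 × 1.136⁵ = 2.44051em
Difference: 2.44051 − 1.78407 = 0.65644em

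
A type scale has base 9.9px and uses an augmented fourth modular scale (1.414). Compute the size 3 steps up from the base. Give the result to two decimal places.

27.99px

Every step multiplies by the scale ratio.
9.9 × 1.414³ = 9.9 × 2.82715 ≈ 27.99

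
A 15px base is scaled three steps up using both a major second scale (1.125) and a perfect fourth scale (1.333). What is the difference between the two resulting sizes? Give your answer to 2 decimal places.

14.17px

Major second: 15.0 × 1.125³ = 21.3574px
Perfect fourth: 15.0 × 1.333³ = 35.5289px
Difference: 35.5289 − 21.3574 = 14.1715px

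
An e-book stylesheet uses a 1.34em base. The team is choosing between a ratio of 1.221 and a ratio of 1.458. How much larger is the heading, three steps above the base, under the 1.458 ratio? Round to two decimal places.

At 1.221: 1.34 × 1.221³ = 2.4392em
At 1.458: 1.34 × 1.458³ = 4.1531em
Difference: 4.1531 − 2.4392 = 1.7139em

1.71em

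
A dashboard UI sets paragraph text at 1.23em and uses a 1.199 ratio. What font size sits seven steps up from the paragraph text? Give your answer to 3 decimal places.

1.23 × 1.199⁷ = 1.23 × 3.56233 ≈ 4.382

4.382em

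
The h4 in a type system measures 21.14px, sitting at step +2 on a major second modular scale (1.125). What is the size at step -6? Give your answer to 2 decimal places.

21.14 ÷ 1.125⁸ = 21.14 ÷ 2.56578 ≈ 8.239

8.24px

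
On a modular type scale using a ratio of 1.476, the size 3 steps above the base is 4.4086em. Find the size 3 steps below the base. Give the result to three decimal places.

0.426em

4.4086 ÷ 1.476⁶ = 4.4086 ÷ 10.33994 ≈ 0.426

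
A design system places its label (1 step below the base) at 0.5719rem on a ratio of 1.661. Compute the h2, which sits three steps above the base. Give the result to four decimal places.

0.5719 × 1.661⁴ = 0.5719 × 7.61165 ≈ 4.3531

4.3531rem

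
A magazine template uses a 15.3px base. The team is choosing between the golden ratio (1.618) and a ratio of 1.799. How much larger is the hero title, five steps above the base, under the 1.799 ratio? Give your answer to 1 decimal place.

Golden ratio: 15.3 × 1.618⁵ = 169.662px
At 1.799: 15.3 × 1.799⁵ = 288.302px
Difference: 288.302 − 169.662 = 118.640px

118.6px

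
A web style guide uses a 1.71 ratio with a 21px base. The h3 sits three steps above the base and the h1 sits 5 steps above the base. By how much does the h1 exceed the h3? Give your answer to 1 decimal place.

202.0px

Step 3: 21.0 × 1.71³ = 105.004px
Step 5: 21.0 × 1.71⁵ = 307.043px
Difference: 307.043 − 105.004 = 202.039px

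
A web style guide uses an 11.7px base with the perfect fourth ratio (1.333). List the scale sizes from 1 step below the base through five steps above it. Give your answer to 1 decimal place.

8.8px, 11.7px, 15.6px, 20.8px, 27.7px, 36.9px, 49.2px

Step -1: 11.7 ÷ 1.333 = 8.8
Step 0: 11.7px
Step 1: 11.7 × 1.333 = 15.6
Step 2: 11.7 × 1.333² = 20.8
Step 3: 11.7 × 1.333³ = 27.7
Step 4: 11.7 × 1.333⁴ = 36.9
Step 5: 11.7 × 1.333⁵ = 49.2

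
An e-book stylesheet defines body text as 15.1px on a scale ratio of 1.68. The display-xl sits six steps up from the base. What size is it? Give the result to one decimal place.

Every step multiplies by the scale ratio.
15.1 × 1.68⁶ = 15.1 × 22.48307 ≈ 339.49

339.5px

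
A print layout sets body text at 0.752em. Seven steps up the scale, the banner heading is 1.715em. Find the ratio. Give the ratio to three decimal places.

1.125

r⁷ = 1.715 / 0.752, so r = (1.715/0.752)^(1/7).
r = 2.2806^(1/7) ≈ 1.1250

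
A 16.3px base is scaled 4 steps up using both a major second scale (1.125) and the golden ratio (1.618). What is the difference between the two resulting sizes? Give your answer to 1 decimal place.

Major second: 16.3 × 1.125⁴ = 26.109px
Golden ratio: 16.3 × 1.618⁴ = 111.712px
Difference: 111.712 − 26.109 = 85.603px

85.6px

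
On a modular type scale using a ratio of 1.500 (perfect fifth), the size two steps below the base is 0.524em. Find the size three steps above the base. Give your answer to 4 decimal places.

Moving from step -2 to step +3 is 5 steps up, so multiply by r⁵.
0.524 × 1.500⁵ = 0.524 × 7.59375 ≈ 3.9791

3.9791em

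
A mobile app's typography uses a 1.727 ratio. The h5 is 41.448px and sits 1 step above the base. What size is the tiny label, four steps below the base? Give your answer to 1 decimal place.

Moving from step +1 to step -4 is 5 steps down, so divide by r⁵.
41.448 ÷ 1.727⁵ = 41.448 ÷ 15.36249 ≈ 2.698

2.7px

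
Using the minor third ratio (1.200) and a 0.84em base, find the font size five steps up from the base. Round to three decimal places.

Every step multiplies by the scale ratio.
0.84 × 1.200⁵ = 0.84 × 2.48832 ≈ 2.090

2.090em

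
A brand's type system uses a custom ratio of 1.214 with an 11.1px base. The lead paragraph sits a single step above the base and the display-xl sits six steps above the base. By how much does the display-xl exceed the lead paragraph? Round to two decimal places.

Step 1: 11.1 × 1.214 = 13.4754px
Step 6: 11.1 × 1.214⁶ = 35.5333px
Difference: 35.5333 − 13.4754 = 22.0579px

22.06px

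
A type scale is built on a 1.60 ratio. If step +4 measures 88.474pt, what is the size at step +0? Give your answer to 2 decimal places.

13.50pt

88.474 ÷ 1.60⁴ = 88.474 ÷ 6.55360 ≈ 13.500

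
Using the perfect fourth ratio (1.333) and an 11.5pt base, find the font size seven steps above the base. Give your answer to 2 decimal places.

86.00pt

Every step multiplies by the scale ratio.
11.5 × 1.333⁷ = 11.5 × 7.47844 ≈ 86.00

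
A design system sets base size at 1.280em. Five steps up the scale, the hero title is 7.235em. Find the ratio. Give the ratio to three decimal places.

1.414

r⁵ = 7.235 / 1.280, so r = (7.235/1.280)^(1/5).
r = 5.6523^(1/5) ≈ 1.4140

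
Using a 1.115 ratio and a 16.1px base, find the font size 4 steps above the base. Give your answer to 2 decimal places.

16.1 × 1.115⁴ = 16.1 × 1.54561 ≈ 24.88

24.88px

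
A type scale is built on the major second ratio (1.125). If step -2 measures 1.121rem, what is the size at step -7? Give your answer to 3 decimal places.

1.121 ÷ 1.125⁵ = 1.121 ÷ 1.80203 ≈ 0.622

0.622rem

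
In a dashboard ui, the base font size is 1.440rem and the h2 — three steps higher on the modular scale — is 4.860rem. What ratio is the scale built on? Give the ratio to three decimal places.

The ratio satisfies 1.440 × r³ = 4.860, so r = (4.860 / 1.440)^(1/3).
r = 3.3750^(1/3) ≈ 1.5000

1.500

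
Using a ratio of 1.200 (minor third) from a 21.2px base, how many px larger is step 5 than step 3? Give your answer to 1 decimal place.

16.1px

Step 3: 21.2 × 1.200³ = 36.634px
Step 5: 21.2 × 1.200⁵ = 52.752px
Difference: 52.752 − 36.634 = 16.118px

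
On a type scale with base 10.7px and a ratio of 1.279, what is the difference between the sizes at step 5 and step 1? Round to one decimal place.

22.9px

Step 1: 10.7 × 1.279 = 13.685px
Step 5: 10.7 × 1.279⁵ = 36.622px
Difference: 36.622 − 13.685 = 22.937px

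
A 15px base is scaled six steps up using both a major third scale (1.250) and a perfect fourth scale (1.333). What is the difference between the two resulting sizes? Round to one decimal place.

Major third: 15.0 × 1.250⁶ = 57.220px
Perfect fourth: 15.0 × 1.333⁶ = 84.153px
Difference: 84.153 − 57.220 = 26.933px

26.9px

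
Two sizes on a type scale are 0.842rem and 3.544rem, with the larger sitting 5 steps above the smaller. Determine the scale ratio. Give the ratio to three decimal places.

1.333

r⁵ = 3.544 / 0.842, so r = (3.544/0.842)^(1/5).
r = 4.2090^(1/5) ≈ 1.3330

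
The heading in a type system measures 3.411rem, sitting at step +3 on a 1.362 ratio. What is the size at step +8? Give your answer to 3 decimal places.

15.987rem

Moving from step +3 to step +8 is 5 steps up, so multiply by r⁵.
3.411 × 1.362⁵ = 3.411 × 4.68690 ≈ 15.987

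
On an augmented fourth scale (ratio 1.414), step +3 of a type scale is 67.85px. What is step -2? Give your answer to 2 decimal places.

67.85 ÷ 1.414⁵ = 67.85 ÷ 5.65258 ≈ 12.003

12.00px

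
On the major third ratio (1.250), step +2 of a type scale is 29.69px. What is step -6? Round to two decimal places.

4.98px

Moving from step +2 to step -6 is 8 steps down, so divide by r⁸.
29.69 ÷ 1.250⁸ = 29.69 ÷ 5.96046 ≈ 4.981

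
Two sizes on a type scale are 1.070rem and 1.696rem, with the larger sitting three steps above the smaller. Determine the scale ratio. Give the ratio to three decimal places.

1.166

The ratio satisfies 1.070 × r³ = 1.696, so r = (1.696 / 1.070)^(1/3).
r = 1.5850^(1/3) ≈ 1.1660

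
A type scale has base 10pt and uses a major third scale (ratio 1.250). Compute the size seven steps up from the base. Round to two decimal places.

Each step on a modular scale multiplies by the ratio, so the size n steps from the base is base × ratioⁿ.
10.0 × 1.250⁷ = 10.0 × 4.76837 ≈ 47.68

47.68pt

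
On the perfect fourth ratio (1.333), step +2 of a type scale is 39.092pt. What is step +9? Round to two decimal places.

292.35pt

39.092 × 1.333⁷ = 39.092 × 7.47844 ≈ 292.347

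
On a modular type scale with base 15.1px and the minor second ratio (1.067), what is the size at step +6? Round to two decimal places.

15.1 × 1.067⁶ = 15.1 × 1.47566 ≈ 22.28

22.28px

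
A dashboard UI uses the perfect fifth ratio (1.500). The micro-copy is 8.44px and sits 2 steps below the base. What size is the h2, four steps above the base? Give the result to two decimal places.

96.14px

8.44 × 1.500⁶ = 8.44 × 11.39062 ≈ 96.137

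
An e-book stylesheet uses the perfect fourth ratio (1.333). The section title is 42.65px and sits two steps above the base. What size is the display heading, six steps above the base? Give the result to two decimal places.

134.66px

42.65 × 1.333⁴ = 42.65 × 3.15733 ≈ 134.660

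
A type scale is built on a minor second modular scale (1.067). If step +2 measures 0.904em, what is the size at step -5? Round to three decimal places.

0.574em

The gap is -5 − (2) = -7 steps, so the factor is 1.067^-7.
0.904 ÷ 1.067⁷ = 0.904 ÷ 1.57453 ≈ 0.574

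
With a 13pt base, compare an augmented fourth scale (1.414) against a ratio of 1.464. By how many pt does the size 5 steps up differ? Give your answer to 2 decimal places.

Augmented fourth: 13.0 × 1.414⁵ = 73.4836pt
At 1.464: 13.0 × 1.464⁵ = 87.4276pt
Difference: 87.4276 − 73.4836 = 13.9440pt

13.94pt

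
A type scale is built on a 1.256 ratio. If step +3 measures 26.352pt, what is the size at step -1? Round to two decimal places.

10.59pt

Moving from step +3 to step -1 is 4 steps down, so divide by r⁴.
26.352 ÷ 1.256⁴ = 26.352 ÷ 2.48862 ≈ 10.589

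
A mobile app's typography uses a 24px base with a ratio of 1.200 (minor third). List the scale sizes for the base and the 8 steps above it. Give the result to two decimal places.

24.00px, 28.80px, 34.56px, 41.47px, 49.77px, 59.72px, 71.66px, 86.00px, 103.20px

Step 0: 24px
Step 1: 24.0 × 1.200 = 28.80
Step 2: 24.0 × 1.200² = 34.56
Step 3: 24.0 × 1.200³ = 41.47
Step 4: 24.0 × 1.200⁴ = 49.77
Step 5: 24.0 × 1.200⁵ = 59.72
Step 6: 24.0 × 1.200⁶ = 71.66
Step 7: 24.0 × 1.200⁷ = 86.00
Step 8: 24.0 × 1.200⁸ = 103.20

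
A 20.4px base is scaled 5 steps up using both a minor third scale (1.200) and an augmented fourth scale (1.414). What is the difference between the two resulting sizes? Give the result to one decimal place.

64.6px

Minor third: 20.4 × 1.200⁵ = 50.762px
Augmented fourth: 20.4 × 1.414⁵ = 115.313px
Difference: 115.313 − 50.762 = 64.551px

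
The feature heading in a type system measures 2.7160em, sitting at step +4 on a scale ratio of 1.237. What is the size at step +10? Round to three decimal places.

9.731em

2.7160 × 1.237⁶ = 2.7160 × 3.58276 ≈ 9.731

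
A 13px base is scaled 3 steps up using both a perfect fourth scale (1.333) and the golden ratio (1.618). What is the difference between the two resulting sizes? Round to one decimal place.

Perfect fourth: 13.0 × 1.333³ = 30.792px
Golden ratio: 13.0 × 1.618³ = 55.065px
Difference: 55.065 − 30.792 = 24.273px

24.3px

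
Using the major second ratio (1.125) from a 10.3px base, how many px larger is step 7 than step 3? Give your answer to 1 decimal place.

Step 3: 10.3 × 1.125³ = 14.665px
Step 7: 10.3 × 1.125⁷ = 23.491px
Difference: 23.491 − 14.665 = 8.826px

8.8px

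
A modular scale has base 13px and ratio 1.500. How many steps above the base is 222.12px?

7

1.500ⁿ = 222.12 / 13 = 17.0862
n = ln(17.0862) / ln(1.500) = 2.8383 / 0.4055 ≈ 7.00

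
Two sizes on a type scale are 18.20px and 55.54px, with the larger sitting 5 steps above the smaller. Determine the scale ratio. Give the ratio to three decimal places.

r⁵ = 55.54 / 18.20, so r = (55.54/18.20)^(1/5).
r = 3.0516^(1/5) ≈ 1.2500

1.250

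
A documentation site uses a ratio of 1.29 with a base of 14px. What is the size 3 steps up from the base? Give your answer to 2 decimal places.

Every step multiplies by the scale ratio.
14.0 × 1.29³ = 14.0 × 2.14669 ≈ 30.05

30.05px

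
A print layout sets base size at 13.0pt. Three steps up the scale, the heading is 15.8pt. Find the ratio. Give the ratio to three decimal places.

r³ = 15.8 / 13.0, so r = (15.8/13.0)^(1/3).
r = 1.2154^(1/3) ≈ 1.0672

1.067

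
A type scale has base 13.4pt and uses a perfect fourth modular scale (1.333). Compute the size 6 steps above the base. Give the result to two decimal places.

13.4 × 1.333⁶ = 13.4 × 5.61023 ≈ 75.18

75.18pt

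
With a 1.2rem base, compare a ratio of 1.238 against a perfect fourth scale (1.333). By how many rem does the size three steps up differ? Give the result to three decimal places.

0.565rem

At 1.238: 1.2 × 1.238³ = 2.27690rem
Perfect fourth: 1.2 × 1.333³ = 2.84231rem
Difference: 2.84231 − 2.27690 = 0.56541rem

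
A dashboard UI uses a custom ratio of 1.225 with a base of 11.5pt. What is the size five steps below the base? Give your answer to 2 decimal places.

4.17pt

11.5 ÷ 1.225⁵ = 11.5 ÷ 2.75855 ≈ 4.17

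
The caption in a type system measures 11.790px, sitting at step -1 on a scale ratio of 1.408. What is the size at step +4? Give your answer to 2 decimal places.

11.790 × 1.408⁵ = 11.790 × 5.53367 ≈ 65.242

65.24px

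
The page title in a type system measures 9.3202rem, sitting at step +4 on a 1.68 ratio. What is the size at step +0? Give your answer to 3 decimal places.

9.3202 ÷ 1.68⁴ = 9.3202 ÷ 7.96594 ≈ 1.170

1.170rem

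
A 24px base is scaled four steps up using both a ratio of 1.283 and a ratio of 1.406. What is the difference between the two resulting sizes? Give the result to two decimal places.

28.76px

At 1.283: 24.0 × 1.283⁴ = 65.0306px
At 1.406: 24.0 × 1.406⁴ = 93.7891px
Difference: 93.7891 − 65.0306 = 28.7585px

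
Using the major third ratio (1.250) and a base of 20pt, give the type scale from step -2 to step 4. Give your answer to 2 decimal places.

Step -2: 20.0 ÷ 1.250² = 12.80
Step -1: 20.0 ÷ 1.250 = 16.00
Step 0: 20pt
Step 1: 20.0 × 1.250 = 25.00
Step 2: 20.0 × 1.250² = 31.25
Step 3: 20.0 × 1.250³ = 39.06
Step 4: 20.0 × 1.250⁴ = 48.83

12.80pt, 16.00pt, 20.00pt, 25.00pt, 31.25pt, 39.06pt, 48.83pt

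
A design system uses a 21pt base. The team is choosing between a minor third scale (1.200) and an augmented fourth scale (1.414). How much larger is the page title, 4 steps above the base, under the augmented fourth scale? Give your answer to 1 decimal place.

Minor third: 21.0 × 1.200⁴ = 43.546pt
Augmented fourth: 21.0 × 1.414⁴ = 83.949pt
Difference: 83.949 − 43.546 = 40.403pt

40.4pt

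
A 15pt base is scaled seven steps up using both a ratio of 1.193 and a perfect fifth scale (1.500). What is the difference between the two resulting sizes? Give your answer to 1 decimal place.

204.7pt

At 1.193: 15.0 × 1.193⁷ = 51.591pt
Perfect fifth: 15.0 × 1.500⁷ = 256.289pt
Difference: 256.289 − 51.591 = 204.698pt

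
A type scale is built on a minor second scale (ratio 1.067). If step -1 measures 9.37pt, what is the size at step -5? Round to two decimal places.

The gap is -5 − (-1) = -4 steps, so the factor is 1.067^-4.
9.37 ÷ 1.067⁴ = 9.37 ÷ 1.29616 ≈ 7.229

7.23pt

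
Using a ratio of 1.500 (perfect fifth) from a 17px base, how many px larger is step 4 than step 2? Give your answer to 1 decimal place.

47.8px

Step 2: 17.0 × 1.500² = 38.250px
Step 4: 17.0 × 1.500⁴ = 86.062px
Difference: 86.062 − 38.250 = 47.812px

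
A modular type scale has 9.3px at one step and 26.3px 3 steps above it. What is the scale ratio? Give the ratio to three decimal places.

The ratio satisfies 9.3 × r³ = 26.3, so r = (26.3 / 9.3)^(1/3).
r = 2.8280^(1/3) ≈ 1.4141

1.414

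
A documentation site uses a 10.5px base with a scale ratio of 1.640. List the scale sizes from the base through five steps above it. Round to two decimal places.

10.50px, 17.22px, 28.24px, 46.31px, 75.96px, 124.57px

Step 0: 10.5px
Step 1: 10.5 × 1.640 = 17.22
Step 2: 10.5 × 1.640² = 28.24
Step 3: 10.5 × 1.640³ = 46.31
Step 4: 10.5 × 1.640⁴ = 75.96
Step 5: 10.5 × 1.640⁵ = 124.57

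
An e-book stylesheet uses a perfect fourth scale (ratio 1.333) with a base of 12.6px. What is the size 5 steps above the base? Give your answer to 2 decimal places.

Every step multiplies by the scale ratio.
12.6 × 1.333⁵ = 12.6 × 4.20873 ≈ 53.03

53.03px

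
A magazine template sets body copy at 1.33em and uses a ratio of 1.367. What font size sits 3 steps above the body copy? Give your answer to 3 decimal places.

1.33 × 1.367³ = 1.33 × 2.55450 ≈ 3.397

3.397em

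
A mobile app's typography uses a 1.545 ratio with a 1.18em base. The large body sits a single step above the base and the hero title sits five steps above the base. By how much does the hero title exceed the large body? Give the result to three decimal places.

8.565em

Step 1: 1.18 × 1.545 = 1.82310em
Step 5: 1.18 × 1.545⁵ = 10.38782em
Difference: 10.38782 − 1.82310 = 8.56472em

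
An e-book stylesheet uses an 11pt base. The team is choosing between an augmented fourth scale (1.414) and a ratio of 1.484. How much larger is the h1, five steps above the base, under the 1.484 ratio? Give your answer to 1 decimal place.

Augmented fourth: 11.0 × 1.414⁵ = 62.178pt
At 1.484: 11.0 × 1.484⁵ = 79.170pt
Difference: 79.170 − 62.178 = 16.992pt

17.0pt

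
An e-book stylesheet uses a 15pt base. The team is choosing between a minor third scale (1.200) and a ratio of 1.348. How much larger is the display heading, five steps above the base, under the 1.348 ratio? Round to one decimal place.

Minor third: 15.0 × 1.200⁵ = 37.325pt
At 1.348: 15.0 × 1.348⁵ = 66.764pt
Difference: 66.764 − 37.325 = 29.439pt

29.4pt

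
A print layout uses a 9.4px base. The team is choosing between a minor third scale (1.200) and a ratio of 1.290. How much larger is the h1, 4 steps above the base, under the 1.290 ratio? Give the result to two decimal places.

Minor third: 9.4 × 1.200⁴ = 19.4918px
At 1.290: 9.4 × 1.290⁴ = 26.0308px
Difference: 26.0308 − 19.4918 = 6.5390px

6.54px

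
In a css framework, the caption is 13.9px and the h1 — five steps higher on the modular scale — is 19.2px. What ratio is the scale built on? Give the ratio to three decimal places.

The ratio satisfies 13.9 × r⁵ = 19.2, so r = (19.2 / 13.9)^(1/5).
r = 1.3813^(1/5) ≈ 1.0667

1.067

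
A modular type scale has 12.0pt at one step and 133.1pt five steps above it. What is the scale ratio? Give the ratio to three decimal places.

The ratio satisfies 12.0 × r⁵ = 133.1, so r = (133.1 / 12.0)^(1/5).
r = 11.0917^(1/5) ≈ 1.6181

1.618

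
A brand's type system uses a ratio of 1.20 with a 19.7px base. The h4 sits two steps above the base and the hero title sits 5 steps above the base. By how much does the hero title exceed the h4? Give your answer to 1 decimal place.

Step 2: 19.7 × 1.20² = 28.368px
Step 5: 19.7 × 1.20⁵ = 49.020px
Difference: 49.020 − 28.368 = 20.652px

20.7px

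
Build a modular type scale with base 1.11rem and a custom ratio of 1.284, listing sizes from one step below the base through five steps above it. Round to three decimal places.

Step -1: 1.11 ÷ 1.284 = 0.864
Step 0: 1.11rem
Step 1: 1.11 × 1.284 = 1.425
Step 2: 1.11 × 1.284² = 1.830
Step 3: 1.11 × 1.284³ = 2.350
Step 4: 1.11 × 1.284⁴ = 3.017
Step 5: 1.11 × 1.284⁵ = 3.874

0.864rem, 1.110rem, 1.425rem, 1.830rem, 2.350rem, 3.017rem, 3.874rem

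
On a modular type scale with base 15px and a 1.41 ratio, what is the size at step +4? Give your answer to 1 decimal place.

15.0 × 1.41⁴ = 15.0 × 3.95254 ≈ 59.29

59.3px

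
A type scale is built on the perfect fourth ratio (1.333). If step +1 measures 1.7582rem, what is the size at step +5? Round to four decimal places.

1.7582 × 1.333⁴ = 1.7582 × 3.15733 ≈ 5.5512

5.5512rem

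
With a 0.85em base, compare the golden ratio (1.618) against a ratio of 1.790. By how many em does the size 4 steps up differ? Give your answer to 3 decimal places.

Golden ratio: 0.85 × 1.618⁴ = 5.82550em
At 1.790: 0.85 × 1.790⁴ = 8.72632em
Difference: 8.72632 − 5.82550 = 2.90082em

2.901em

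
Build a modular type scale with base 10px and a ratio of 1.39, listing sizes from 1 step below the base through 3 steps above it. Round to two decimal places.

Step -1: 10.0 ÷ 1.39 = 7.19
Step 0: 10px
Step 1: 10.0 × 1.39 = 13.90
Step 2: 10.0 × 1.39² = 19.32
Step 3: 10.0 × 1.39³ = 26.86

7.19px, 10.00px, 13.90px, 19.32px, 26.86px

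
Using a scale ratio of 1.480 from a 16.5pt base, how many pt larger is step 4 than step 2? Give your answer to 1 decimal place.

43.0pt

Step 2: 16.5 × 1.480² = 36.142pt
Step 4: 16.5 × 1.480⁴ = 79.165pt
Difference: 79.165 − 36.142 = 43.023pt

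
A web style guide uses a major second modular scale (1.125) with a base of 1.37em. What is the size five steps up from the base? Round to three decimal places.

2.469em

A modular type scale is a geometric sequence: sizeₙ = base × rⁿ.
1.37 × 1.125⁵ = 1.37 × 1.80203 ≈ 2.469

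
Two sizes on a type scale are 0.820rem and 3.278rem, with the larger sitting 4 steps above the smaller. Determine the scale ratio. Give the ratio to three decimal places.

1.414

The ratio satisfies 0.820 × r⁴ = 3.278, so r = (3.278 / 0.820)^(1/4).
r = 3.9976^(1/4) ≈ 1.4140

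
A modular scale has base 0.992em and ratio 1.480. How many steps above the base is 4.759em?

1.480ⁿ = 4.759 / 0.992 = 4.7974
n = ln(4.7974) / ln(1.480) = 1.5681 / 0.3920 ≈ 4.00

4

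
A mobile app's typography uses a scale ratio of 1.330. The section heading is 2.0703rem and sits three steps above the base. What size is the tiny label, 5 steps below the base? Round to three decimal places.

0.211rem

Moving from step +3 to step -5 is 8 steps down, so divide by r⁸.
2.0703 ÷ 1.330⁸ = 2.0703 ÷ 9.79069 ≈ 0.211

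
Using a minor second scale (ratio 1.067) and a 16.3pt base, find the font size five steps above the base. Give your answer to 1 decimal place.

22.5pt

16.3 × 1.067⁵ = 16.3 × 1.38300 ≈ 22.54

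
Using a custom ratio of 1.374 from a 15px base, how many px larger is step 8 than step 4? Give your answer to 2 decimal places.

137.08px

Step 4: 15.0 × 1.374⁴ = 53.4611px
Step 8: 15.0 × 1.374⁸ = 190.5395px
Difference: 190.5395 − 53.4611 = 137.0784px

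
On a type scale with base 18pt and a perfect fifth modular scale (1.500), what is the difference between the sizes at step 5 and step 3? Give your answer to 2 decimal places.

Step 3: 18.0 × 1.500³ = 60.7500pt
Step 5: 18.0 × 1.500⁵ = 136.6875pt
Difference: 136.6875 − 60.7500 = 75.9375pt

75.94pt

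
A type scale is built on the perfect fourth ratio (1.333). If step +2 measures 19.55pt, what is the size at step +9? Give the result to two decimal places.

Moving from step +2 to step +9 is 7 steps up, so multiply by r⁷.
19.55 × 1.333⁷ = 19.55 × 7.47844 ≈ 146.204

146.20pt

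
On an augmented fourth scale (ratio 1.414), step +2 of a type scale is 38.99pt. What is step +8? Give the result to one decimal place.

Moving from step +2 to step +8 is 6 steps up, so multiply by r⁶.
38.99 × 1.414⁶ = 38.99 × 7.99275 ≈ 311.637

311.6pt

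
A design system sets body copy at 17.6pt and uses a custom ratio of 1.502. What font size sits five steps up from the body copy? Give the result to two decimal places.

A modular type scale is a geometric sequence: sizeₙ = base × rⁿ.
17.6 × 1.502⁵ = 17.6 × 7.64451 ≈ 134.54

134.54pt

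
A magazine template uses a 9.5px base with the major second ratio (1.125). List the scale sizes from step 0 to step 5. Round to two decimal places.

Step 0: 9.5px
Step 1: 9.5 × 1.125 = 10.69
Step 2: 9.5 × 1.125² = 12.02
Step 3: 9.5 × 1.125³ = 13.53
Step 4: 9.5 × 1.125⁴ = 15.22
Step 5: 9.5 × 1.125⁵ = 17.12

9.50px, 10.69px, 12.02px, 13.53px, 15.22px, 17.12px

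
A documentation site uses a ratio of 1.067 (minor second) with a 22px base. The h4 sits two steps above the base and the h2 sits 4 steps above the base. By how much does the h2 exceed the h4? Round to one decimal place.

Step 2: 22.0 × 1.067² = 25.047px
Step 4: 22.0 × 1.067⁴ = 28.515px
Difference: 28.515 − 25.047 = 3.468px

3.5px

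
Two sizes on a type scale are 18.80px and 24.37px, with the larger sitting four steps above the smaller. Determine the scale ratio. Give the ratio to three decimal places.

The ratio satisfies 18.80 × r⁴ = 24.37, so r = (24.37 / 18.80)^(1/4).
r = 1.2963^(1/4) ≈ 1.0670

1.067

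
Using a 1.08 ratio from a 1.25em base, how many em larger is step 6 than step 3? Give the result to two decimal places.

0.41em

Step 3: 1.25 × 1.08³ = 1.5746em
Step 6: 1.25 × 1.08⁶ = 1.9836em
Difference: 1.9836 − 1.5746 = 0.4090em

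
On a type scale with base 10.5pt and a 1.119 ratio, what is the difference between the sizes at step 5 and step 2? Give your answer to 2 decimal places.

5.27pt

Step 2: 10.5 × 1.119² = 13.1477pt
Step 5: 10.5 × 1.119⁵ = 18.4221pt
Difference: 18.4221 − 13.1477 = 5.2744pt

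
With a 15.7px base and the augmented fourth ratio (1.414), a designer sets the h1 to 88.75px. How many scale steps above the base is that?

1.414ⁿ = 88.75 / 15.7 = 5.6529
n = ln(5.6529) / ln(1.414) = 1.7322 / 0.3464 ≈ 5.00

5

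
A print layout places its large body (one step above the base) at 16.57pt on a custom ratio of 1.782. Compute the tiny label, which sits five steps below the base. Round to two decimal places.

Moving from step +1 to step -5 is 6 steps down, so divide by r⁶.
16.57 ÷ 1.782⁶ = 16.57 ÷ 32.02183 ≈ 0.517

0.52pt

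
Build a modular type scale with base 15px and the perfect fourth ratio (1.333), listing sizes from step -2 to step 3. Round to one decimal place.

8.4px, 11.3px, 15.0px, 20.0px, 26.7px, 35.5px

Step -2: 15.0 ÷ 1.333² = 8.4
Step -1: 15.0 ÷ 1.333 = 11.3
Step 0: 15px
Step 1: 15.0 × 1.333 = 20.0
Step 2: 15.0 × 1.333² = 26.7
Step 3: 15.0 × 1.333³ = 35.5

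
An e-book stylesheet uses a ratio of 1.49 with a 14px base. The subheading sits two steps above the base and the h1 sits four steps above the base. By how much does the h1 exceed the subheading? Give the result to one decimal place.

37.9px

Step 2: 14.0 × 1.49² = 31.081px
Step 4: 14.0 × 1.49⁴ = 69.004px
Difference: 69.004 − 31.081 = 37.923px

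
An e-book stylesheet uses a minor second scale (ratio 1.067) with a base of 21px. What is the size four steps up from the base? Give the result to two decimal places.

Each step on a modular scale multiplies by the ratio, so the size n steps from the base is base × ratioⁿ.
21.0 × 1.067⁴ = 21.0 × 1.29616 ≈ 27.22

27.22px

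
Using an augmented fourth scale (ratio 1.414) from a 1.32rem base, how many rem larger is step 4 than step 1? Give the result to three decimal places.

Step 1: 1.32 × 1.414 = 1.86648rem
Step 4: 1.32 × 1.414⁴ = 5.27681rem
Difference: 5.27681 − 1.86648 = 3.41033rem

3.410rem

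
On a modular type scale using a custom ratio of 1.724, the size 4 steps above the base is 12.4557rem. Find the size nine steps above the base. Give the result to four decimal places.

189.6944rem

The gap is 9 − (4) = 5 steps, so the factor is 1.724^5.
12.4557 × 1.724⁵ = 12.4557 × 15.22952 ≈ 189.6944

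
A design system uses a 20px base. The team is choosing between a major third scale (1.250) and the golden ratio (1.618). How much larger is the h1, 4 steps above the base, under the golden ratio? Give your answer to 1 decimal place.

88.2px

Major third: 20.0 × 1.250⁴ = 48.828px
Golden ratio: 20.0 × 1.618⁴ = 137.071px
Difference: 137.071 − 48.828 = 88.243px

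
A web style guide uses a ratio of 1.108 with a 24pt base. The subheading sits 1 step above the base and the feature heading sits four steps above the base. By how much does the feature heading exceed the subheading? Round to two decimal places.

Step 1: 24.0 × 1.108 = 26.5920pt
Step 4: 24.0 × 1.108⁴ = 36.1718pt
Difference: 36.1718 − 26.5920 = 9.5798pt

9.58pt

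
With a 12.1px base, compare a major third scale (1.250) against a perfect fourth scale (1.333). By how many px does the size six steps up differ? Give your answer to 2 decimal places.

21.73px

Major third: 12.1 × 1.250⁶ = 46.1578px
Perfect fourth: 12.1 × 1.333⁶ = 67.8838px
Difference: 67.8838 − 46.1578 = 21.7260px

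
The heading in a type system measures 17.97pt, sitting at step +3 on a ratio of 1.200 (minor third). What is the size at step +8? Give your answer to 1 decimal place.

The gap is 8 − (3) = 5 steps, so the factor is 1.200^5.
17.97 × 1.200⁵ = 17.97 × 2.48832 ≈ 44.715

44.7pt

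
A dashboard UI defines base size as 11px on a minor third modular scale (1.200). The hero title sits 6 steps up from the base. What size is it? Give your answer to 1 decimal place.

Each step on a modular scale multiplies by the ratio, so the size n steps from the base is base × ratioⁿ.
11.0 × 1.200⁶ = 11.0 × 2.98598 ≈ 32.85

32.8px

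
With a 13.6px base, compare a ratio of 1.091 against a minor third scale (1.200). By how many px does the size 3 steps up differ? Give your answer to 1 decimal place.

5.8px

At 1.091: 13.6 × 1.091³ = 17.661px
Minor third: 13.6 × 1.200³ = 23.501px
Difference: 23.501 − 17.661 = 5.840px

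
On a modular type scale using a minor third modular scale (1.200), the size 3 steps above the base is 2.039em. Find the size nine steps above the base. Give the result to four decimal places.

2.039 × 1.200⁶ = 2.039 × 2.98598 ≈ 6.0884

6.0884em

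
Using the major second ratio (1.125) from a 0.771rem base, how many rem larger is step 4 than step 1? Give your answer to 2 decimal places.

0.37rem

Step 1: 0.771 × 1.125 = 0.8674rem
Step 4: 0.771 × 1.125⁴ = 1.2350rem
Difference: 1.2350 − 0.8674 = 0.3676rem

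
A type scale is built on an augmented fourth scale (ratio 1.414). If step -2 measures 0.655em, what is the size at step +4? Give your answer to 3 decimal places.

5.235em

0.655 × 1.414⁶ = 0.655 × 7.99275 ≈ 5.235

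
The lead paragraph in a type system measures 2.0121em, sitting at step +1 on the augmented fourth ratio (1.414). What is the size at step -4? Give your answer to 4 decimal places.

2.0121 ÷ 1.414⁵ = 2.0121 ÷ 5.65258 ≈ 0.3560

0.3560em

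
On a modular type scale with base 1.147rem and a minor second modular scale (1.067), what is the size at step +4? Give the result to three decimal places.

1.487rem

Each step on a modular scale multiplies by the ratio, so the size n steps from the base is base × ratioⁿ.
1.147 × 1.067⁴ = 1.147 × 1.29616 ≈ 1.487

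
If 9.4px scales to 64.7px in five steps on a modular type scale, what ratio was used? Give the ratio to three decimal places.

r⁵ = 64.7 / 9.4, so r = (64.7/9.4)^(1/5).
r = 6.8830^(1/5) ≈ 1.4708

1.471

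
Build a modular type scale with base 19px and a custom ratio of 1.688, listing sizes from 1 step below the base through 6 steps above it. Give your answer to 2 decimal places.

Step -1: 19.0 ÷ 1.688 = 11.26
Step 0: 19px
Step 1: 19.0 × 1.688 = 32.07
Step 2: 19.0 × 1.688² = 54.14
Step 3: 19.0 × 1.688³ = 91.38
Step 4: 19.0 × 1.688⁴ = 154.26
Step 5: 19.0 × 1.688⁵ = 260.38
Step 6: 19.0 × 1.688⁶ = 439.53

11.26px, 19.00px, 32.07px, 54.14px, 91.38px, 154.26px, 260.38px, 439.53px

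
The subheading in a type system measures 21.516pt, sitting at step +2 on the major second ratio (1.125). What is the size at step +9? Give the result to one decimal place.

Moving from step +2 to step +9 is 7 steps up, so multiply by r⁷.
21.516 × 1.125⁷ = 21.516 × 2.28070 ≈ 49.071

49.1pt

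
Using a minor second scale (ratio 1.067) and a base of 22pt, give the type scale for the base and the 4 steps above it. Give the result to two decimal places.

Step 0: 22pt
Step 1: 22.0 × 1.067 = 23.47
Step 2: 22.0 × 1.067² = 25.05
Step 3: 22.0 × 1.067³ = 26.72
Step 4: 22.0 × 1.067⁴ = 28.52

22.00pt, 23.47pt, 25.05pt, 26.72pt, 28.52pt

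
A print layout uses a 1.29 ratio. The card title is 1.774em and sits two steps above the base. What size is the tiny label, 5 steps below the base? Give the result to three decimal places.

0.298em

1.774 ÷ 1.29⁷ = 1.774 ÷ 5.94467 ≈ 0.298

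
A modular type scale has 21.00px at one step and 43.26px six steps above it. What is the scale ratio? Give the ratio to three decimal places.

r⁶ = 43.26 / 21.00, so r = (43.26/21.00)^(1/6).
r = 2.0600^(1/6) ≈ 1.1280

1.128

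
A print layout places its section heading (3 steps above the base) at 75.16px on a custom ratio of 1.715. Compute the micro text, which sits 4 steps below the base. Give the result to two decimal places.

1.72px

Moving from step +3 to step -4 is 7 steps down, so divide by r⁷.
75.16 ÷ 1.715⁷ = 75.16 ÷ 43.63640 ≈ 1.722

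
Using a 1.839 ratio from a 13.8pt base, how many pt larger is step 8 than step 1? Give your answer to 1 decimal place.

Step 1: 13.8 × 1.839 = 25.378pt
Step 8: 13.8 × 1.839⁸ = 1805.232pt
Difference: 1805.232 − 25.378 = 1779.854pt

1779.9pt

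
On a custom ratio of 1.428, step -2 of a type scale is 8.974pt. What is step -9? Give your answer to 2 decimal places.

0.74pt

8.974 ÷ 1.428⁷ = 8.974 ÷ 12.10870 ≈ 0.741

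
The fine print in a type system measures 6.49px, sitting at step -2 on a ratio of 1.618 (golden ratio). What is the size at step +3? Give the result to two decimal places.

Moving from step -2 to step +3 is 5 steps up, so multiply by r⁵.
6.49 × 1.618⁵ = 6.49 × 11.08901 ≈ 71.968

71.97px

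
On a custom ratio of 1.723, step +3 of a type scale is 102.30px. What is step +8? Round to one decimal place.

Moving from step +3 to step +8 is 5 steps up, so multiply by r⁵.
102.30 × 1.723⁵ = 102.30 × 15.18541 ≈ 1553.467

1553.5px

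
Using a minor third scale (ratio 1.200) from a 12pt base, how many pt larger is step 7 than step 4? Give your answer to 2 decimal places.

18.11pt

Step 4: 12.0 × 1.200⁴ = 24.8832pt
Step 7: 12.0 × 1.200⁷ = 42.9982pt
Difference: 42.9982 − 24.8832 = 18.1150pt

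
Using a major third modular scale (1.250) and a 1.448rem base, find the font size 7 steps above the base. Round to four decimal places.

A modular type scale is a geometric sequence: sizeₙ = base × rⁿ.
1.448 × 1.250⁷ = 1.448 × 4.76837 ≈ 6.9046

6.9046rem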